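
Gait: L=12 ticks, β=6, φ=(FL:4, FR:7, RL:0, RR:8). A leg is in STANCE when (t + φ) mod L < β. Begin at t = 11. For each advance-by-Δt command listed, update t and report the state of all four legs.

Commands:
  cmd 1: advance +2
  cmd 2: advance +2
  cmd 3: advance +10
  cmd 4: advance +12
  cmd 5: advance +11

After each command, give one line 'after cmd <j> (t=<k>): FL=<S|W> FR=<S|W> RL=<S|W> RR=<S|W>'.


start t=11: FL=S FR=W RL=W RR=W
cmd 1: advance +2 → t=13, phase=(5,8,1,9) → FL=S FR=W RL=S RR=W
cmd 2: advance +2 → t=15, phase=(7,10,3,11) → FL=W FR=W RL=S RR=W
cmd 3: advance +10 → t=25, phase=(5,8,1,9) → FL=S FR=W RL=S RR=W
cmd 4: advance +12 → t=37, phase=(5,8,1,9) → FL=S FR=W RL=S RR=W
cmd 5: advance +11 → t=48, phase=(4,7,0,8) → FL=S FR=W RL=S RR=W

after cmd 1 (t=13): FL=S FR=W RL=S RR=W
after cmd 2 (t=15): FL=W FR=W RL=S RR=W
after cmd 3 (t=25): FL=S FR=W RL=S RR=W
after cmd 4 (t=37): FL=S FR=W RL=S RR=W
after cmd 5 (t=48): FL=S FR=W RL=S RR=W


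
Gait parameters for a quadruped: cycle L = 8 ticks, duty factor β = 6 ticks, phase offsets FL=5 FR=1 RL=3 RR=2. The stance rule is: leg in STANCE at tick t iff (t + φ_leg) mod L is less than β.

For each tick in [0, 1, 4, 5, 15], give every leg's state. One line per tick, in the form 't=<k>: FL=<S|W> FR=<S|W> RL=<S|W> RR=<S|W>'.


t=0: phase=(5,1,3,2) vs β=6 → FL=S FR=S RL=S RR=S
t=1: phase=(6,2,4,3) vs β=6 → FL=W FR=S RL=S RR=S
t=4: phase=(1,5,7,6) vs β=6 → FL=S FR=S RL=W RR=W
t=5: phase=(2,6,0,7) vs β=6 → FL=S FR=W RL=S RR=W
t=15: phase=(4,0,2,1) vs β=6 → FL=S FR=S RL=S RR=S

t=0: FL=S FR=S RL=S RR=S
t=1: FL=W FR=S RL=S RR=S
t=4: FL=S FR=S RL=W RR=W
t=5: FL=S FR=W RL=S RR=W
t=15: FL=S FR=S RL=S RR=S


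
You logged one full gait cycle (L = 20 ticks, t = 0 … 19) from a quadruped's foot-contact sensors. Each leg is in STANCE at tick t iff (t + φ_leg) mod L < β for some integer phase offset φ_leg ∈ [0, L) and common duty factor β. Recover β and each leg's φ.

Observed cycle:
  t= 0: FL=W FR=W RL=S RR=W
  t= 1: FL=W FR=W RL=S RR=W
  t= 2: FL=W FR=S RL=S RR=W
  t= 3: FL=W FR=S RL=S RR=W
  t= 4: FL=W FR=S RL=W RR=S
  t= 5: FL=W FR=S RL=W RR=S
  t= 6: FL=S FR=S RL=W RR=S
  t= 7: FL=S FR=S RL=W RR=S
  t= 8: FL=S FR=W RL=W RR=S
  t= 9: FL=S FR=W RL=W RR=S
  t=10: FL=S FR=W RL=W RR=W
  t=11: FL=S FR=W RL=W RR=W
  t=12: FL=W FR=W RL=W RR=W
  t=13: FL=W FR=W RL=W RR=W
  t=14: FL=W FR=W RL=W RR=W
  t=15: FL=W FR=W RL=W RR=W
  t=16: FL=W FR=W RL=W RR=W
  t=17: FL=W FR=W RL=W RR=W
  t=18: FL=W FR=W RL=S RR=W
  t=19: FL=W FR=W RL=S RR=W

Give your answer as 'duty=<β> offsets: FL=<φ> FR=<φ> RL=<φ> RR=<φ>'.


duty β = stance ticks per leg = 6
FL: stance ticks = 6; W→S at t=6 → φ=14
FR: stance ticks = 6; W→S at t=2 → φ=18
RL: stance ticks = 6; W→S at t=18 → φ=2
RR: stance ticks = 6; W→S at t=4 → φ=16

duty=6 offsets: FL=14 FR=18 RL=2 RR=16


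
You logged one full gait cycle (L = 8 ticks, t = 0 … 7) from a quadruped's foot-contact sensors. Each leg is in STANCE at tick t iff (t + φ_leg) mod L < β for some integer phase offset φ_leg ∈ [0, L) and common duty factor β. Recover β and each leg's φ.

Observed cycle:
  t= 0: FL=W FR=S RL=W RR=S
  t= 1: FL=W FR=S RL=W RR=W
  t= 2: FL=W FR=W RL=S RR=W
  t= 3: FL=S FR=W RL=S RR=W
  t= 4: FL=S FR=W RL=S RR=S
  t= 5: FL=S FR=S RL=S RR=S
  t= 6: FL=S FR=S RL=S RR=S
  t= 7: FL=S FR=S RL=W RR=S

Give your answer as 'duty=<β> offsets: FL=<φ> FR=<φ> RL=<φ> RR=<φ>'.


duty=5 offsets: FL=5 FR=3 RL=6 RR=4

duty β = stance ticks per leg = 5
FL: stance ticks = 5; W→S at t=3 → φ=5
FR: stance ticks = 5; W→S at t=5 → φ=3
RL: stance ticks = 5; W→S at t=2 → φ=6
RR: stance ticks = 5; W→S at t=4 → φ=4


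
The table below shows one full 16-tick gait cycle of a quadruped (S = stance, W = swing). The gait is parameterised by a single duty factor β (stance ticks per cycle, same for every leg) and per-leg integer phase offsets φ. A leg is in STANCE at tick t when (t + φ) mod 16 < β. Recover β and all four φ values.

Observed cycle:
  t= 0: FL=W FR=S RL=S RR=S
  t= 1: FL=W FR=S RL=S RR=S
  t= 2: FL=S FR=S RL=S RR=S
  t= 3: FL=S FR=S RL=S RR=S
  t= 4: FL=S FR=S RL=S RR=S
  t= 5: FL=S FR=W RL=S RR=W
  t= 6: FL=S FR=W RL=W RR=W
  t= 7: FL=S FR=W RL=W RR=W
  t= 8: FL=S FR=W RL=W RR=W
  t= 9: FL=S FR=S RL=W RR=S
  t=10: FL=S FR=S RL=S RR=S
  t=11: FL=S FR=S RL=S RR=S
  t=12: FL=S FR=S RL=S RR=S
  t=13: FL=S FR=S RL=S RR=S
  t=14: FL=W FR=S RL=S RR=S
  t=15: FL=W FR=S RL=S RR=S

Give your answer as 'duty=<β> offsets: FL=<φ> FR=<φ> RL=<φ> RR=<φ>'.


duty=12 offsets: FL=14 FR=7 RL=6 RR=7

duty β = stance ticks per leg = 12
FL: stance ticks = 12; W→S at t=2 → φ=14
FR: stance ticks = 12; W→S at t=9 → φ=7
RL: stance ticks = 12; W→S at t=10 → φ=6
RR: stance ticks = 12; W→S at t=9 → φ=7


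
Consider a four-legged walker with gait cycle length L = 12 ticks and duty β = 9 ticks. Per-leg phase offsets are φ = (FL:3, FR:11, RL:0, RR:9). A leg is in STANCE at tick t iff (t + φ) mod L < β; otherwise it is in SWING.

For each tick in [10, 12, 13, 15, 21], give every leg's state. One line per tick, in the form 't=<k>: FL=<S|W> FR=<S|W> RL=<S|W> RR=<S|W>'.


t=10: phase=(1,9,10,7) vs β=9 → FL=S FR=W RL=W RR=S
t=12: phase=(3,11,0,9) vs β=9 → FL=S FR=W RL=S RR=W
t=13: phase=(4,0,1,10) vs β=9 → FL=S FR=S RL=S RR=W
t=15: phase=(6,2,3,0) vs β=9 → FL=S FR=S RL=S RR=S
t=21: phase=(0,8,9,6) vs β=9 → FL=S FR=S RL=W RR=S

t=10: FL=S FR=W RL=W RR=S
t=12: FL=S FR=W RL=S RR=W
t=13: FL=S FR=S RL=S RR=W
t=15: FL=S FR=S RL=S RR=S
t=21: FL=S FR=S RL=W RR=S


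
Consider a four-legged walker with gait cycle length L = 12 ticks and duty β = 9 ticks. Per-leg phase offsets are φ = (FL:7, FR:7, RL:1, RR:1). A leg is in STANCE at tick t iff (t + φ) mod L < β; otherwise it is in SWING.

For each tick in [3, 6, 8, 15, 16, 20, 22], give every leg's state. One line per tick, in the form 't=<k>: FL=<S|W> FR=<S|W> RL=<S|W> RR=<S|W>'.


t=3: phase=(10,10,4,4) vs β=9 → FL=W FR=W RL=S RR=S
t=6: phase=(1,1,7,7) vs β=9 → FL=S FR=S RL=S RR=S
t=8: phase=(3,3,9,9) vs β=9 → FL=S FR=S RL=W RR=W
t=15: phase=(10,10,4,4) vs β=9 → FL=W FR=W RL=S RR=S
t=16: phase=(11,11,5,5) vs β=9 → FL=W FR=W RL=S RR=S
t=20: phase=(3,3,9,9) vs β=9 → FL=S FR=S RL=W RR=W
t=22: phase=(5,5,11,11) vs β=9 → FL=S FR=S RL=W RR=W

t=3: FL=W FR=W RL=S RR=S
t=6: FL=S FR=S RL=S RR=S
t=8: FL=S FR=S RL=W RR=W
t=15: FL=W FR=W RL=S RR=S
t=16: FL=W FR=W RL=S RR=S
t=20: FL=S FR=S RL=W RR=W
t=22: FL=S FR=S RL=W RR=W


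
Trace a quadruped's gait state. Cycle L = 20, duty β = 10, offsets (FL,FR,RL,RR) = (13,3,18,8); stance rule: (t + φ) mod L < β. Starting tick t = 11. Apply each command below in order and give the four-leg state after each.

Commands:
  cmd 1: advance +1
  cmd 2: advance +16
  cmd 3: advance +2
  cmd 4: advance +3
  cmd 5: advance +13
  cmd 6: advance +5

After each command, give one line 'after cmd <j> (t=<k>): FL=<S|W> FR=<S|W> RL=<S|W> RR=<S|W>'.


start t=11: FL=S FR=W RL=S RR=W
cmd 1: advance +1 → t=12, phase=(5,15,10,0) → FL=S FR=W RL=W RR=S
cmd 2: advance +16 → t=28, phase=(1,11,6,16) → FL=S FR=W RL=S RR=W
cmd 3: advance +2 → t=30, phase=(3,13,8,18) → FL=S FR=W RL=S RR=W
cmd 4: advance +3 → t=33, phase=(6,16,11,1) → FL=S FR=W RL=W RR=S
cmd 5: advance +13 → t=46, phase=(19,9,4,14) → FL=W FR=S RL=S RR=W
cmd 6: advance +5 → t=51, phase=(4,14,9,19) → FL=S FR=W RL=S RR=W

after cmd 1 (t=12): FL=S FR=W RL=W RR=S
after cmd 2 (t=28): FL=S FR=W RL=S RR=W
after cmd 3 (t=30): FL=S FR=W RL=S RR=W
after cmd 4 (t=33): FL=S FR=W RL=W RR=S
after cmd 5 (t=46): FL=W FR=S RL=S RR=W
after cmd 6 (t=51): FL=S FR=W RL=S RR=W


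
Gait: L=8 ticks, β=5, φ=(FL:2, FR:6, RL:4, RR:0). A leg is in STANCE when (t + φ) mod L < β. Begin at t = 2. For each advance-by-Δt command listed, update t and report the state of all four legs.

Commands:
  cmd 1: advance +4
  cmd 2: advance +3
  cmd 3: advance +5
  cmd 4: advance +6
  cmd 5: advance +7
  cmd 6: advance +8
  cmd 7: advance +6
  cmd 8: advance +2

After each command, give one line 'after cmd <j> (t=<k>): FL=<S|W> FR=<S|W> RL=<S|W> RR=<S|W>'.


start t=2: FL=S FR=S RL=W RR=S
cmd 1: advance +4 → t=6, phase=(0,4,2,6) → FL=S FR=S RL=S RR=W
cmd 2: advance +3 → t=9, phase=(3,7,5,1) → FL=S FR=W RL=W RR=S
cmd 3: advance +5 → t=14, phase=(0,4,2,6) → FL=S FR=S RL=S RR=W
cmd 4: advance +6 → t=20, phase=(6,2,0,4) → FL=W FR=S RL=S RR=S
cmd 5: advance +7 → t=27, phase=(5,1,7,3) → FL=W FR=S RL=W RR=S
cmd 6: advance +8 → t=35, phase=(5,1,7,3) → FL=W FR=S RL=W RR=S
cmd 7: advance +6 → t=41, phase=(3,7,5,1) → FL=S FR=W RL=W RR=S
cmd 8: advance +2 → t=43, phase=(5,1,7,3) → FL=W FR=S RL=W RR=S

after cmd 1 (t=6): FL=S FR=S RL=S RR=W
after cmd 2 (t=9): FL=S FR=W RL=W RR=S
after cmd 3 (t=14): FL=S FR=S RL=S RR=W
after cmd 4 (t=20): FL=W FR=S RL=S RR=S
after cmd 5 (t=27): FL=W FR=S RL=W RR=S
after cmd 6 (t=35): FL=W FR=S RL=W RR=S
after cmd 7 (t=41): FL=S FR=W RL=W RR=S
after cmd 8 (t=43): FL=W FR=S RL=W RR=S


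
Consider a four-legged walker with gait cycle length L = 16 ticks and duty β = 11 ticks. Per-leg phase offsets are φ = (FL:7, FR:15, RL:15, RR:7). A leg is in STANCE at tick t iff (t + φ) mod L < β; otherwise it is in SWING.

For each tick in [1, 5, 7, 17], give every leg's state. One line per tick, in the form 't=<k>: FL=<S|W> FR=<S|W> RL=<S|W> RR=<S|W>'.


t=1: FL=S FR=S RL=S RR=S
t=5: FL=W FR=S RL=S RR=W
t=7: FL=W FR=S RL=S RR=W
t=17: FL=S FR=S RL=S RR=S

t=1: phase=(8,0,0,8) vs β=11 → FL=S FR=S RL=S RR=S
t=5: phase=(12,4,4,12) vs β=11 → FL=W FR=S RL=S RR=W
t=7: phase=(14,6,6,14) vs β=11 → FL=W FR=S RL=S RR=W
t=17: phase=(8,0,0,8) vs β=11 → FL=S FR=S RL=S RR=S


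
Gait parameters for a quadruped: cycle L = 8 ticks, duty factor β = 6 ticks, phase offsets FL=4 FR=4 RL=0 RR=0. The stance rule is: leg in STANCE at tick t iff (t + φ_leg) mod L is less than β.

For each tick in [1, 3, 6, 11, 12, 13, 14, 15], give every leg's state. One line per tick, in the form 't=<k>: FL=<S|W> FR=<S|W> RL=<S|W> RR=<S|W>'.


t=1: phase=(5,5,1,1) vs β=6 → FL=S FR=S RL=S RR=S
t=3: phase=(7,7,3,3) vs β=6 → FL=W FR=W RL=S RR=S
t=6: phase=(2,2,6,6) vs β=6 → FL=S FR=S RL=W RR=W
t=11: phase=(7,7,3,3) vs β=6 → FL=W FR=W RL=S RR=S
t=12: phase=(0,0,4,4) vs β=6 → FL=S FR=S RL=S RR=S
t=13: phase=(1,1,5,5) vs β=6 → FL=S FR=S RL=S RR=S
t=14: phase=(2,2,6,6) vs β=6 → FL=S FR=S RL=W RR=W
t=15: phase=(3,3,7,7) vs β=6 → FL=S FR=S RL=W RR=W

t=1: FL=S FR=S RL=S RR=S
t=3: FL=W FR=W RL=S RR=S
t=6: FL=S FR=S RL=W RR=W
t=11: FL=W FR=W RL=S RR=S
t=12: FL=S FR=S RL=S RR=S
t=13: FL=S FR=S RL=S RR=S
t=14: FL=S FR=S RL=W RR=W
t=15: FL=S FR=S RL=W RR=W


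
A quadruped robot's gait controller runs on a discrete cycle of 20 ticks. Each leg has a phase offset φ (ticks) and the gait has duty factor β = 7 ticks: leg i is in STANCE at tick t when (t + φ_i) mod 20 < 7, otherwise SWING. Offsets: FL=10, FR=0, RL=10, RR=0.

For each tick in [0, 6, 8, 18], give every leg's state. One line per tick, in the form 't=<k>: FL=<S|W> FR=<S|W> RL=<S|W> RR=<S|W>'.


t=0: phase=(10,0,10,0) vs β=7 → FL=W FR=S RL=W RR=S
t=6: phase=(16,6,16,6) vs β=7 → FL=W FR=S RL=W RR=S
t=8: phase=(18,8,18,8) vs β=7 → FL=W FR=W RL=W RR=W
t=18: phase=(8,18,8,18) vs β=7 → FL=W FR=W RL=W RR=W

t=0: FL=W FR=S RL=W RR=S
t=6: FL=W FR=S RL=W RR=S
t=8: FL=W FR=W RL=W RR=W
t=18: FL=W FR=W RL=W RR=W


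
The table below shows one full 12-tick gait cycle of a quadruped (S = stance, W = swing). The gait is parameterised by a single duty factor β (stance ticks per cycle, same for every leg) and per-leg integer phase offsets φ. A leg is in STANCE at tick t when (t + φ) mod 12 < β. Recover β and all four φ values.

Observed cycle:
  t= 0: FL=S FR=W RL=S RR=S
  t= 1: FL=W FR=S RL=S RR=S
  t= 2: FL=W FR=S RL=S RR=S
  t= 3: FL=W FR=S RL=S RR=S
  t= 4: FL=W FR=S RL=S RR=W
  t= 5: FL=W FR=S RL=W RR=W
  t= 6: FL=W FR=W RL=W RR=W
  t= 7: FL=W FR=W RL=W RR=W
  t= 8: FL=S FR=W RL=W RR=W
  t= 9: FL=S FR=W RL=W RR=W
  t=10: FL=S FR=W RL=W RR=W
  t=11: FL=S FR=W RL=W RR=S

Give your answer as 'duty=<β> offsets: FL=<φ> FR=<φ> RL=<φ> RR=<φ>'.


duty β = stance ticks per leg = 5
FL: stance ticks = 5; W→S at t=8 → φ=4
FR: stance ticks = 5; W→S at t=1 → φ=11
RL: stance ticks = 5; W→S at t=0 → φ=0
RR: stance ticks = 5; W→S at t=11 → φ=1

duty=5 offsets: FL=4 FR=11 RL=0 RR=1


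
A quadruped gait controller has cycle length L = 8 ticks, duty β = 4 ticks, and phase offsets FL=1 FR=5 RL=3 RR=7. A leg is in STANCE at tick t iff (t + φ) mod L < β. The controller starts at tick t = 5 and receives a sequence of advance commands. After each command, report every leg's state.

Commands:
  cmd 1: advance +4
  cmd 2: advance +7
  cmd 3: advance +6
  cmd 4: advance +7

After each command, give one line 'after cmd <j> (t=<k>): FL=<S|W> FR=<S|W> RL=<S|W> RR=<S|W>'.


start t=5: FL=W FR=S RL=S RR=W
cmd 1: advance +4 → t=9, phase=(2,6,4,0) → FL=S FR=W RL=W RR=S
cmd 2: advance +7 → t=16, phase=(1,5,3,7) → FL=S FR=W RL=S RR=W
cmd 3: advance +6 → t=22, phase=(7,3,1,5) → FL=W FR=S RL=S RR=W
cmd 4: advance +7 → t=29, phase=(6,2,0,4) → FL=W FR=S RL=S RR=W

after cmd 1 (t=9): FL=S FR=W RL=W RR=S
after cmd 2 (t=16): FL=S FR=W RL=S RR=W
after cmd 3 (t=22): FL=W FR=S RL=S RR=W
after cmd 4 (t=29): FL=W FR=S RL=S RR=W


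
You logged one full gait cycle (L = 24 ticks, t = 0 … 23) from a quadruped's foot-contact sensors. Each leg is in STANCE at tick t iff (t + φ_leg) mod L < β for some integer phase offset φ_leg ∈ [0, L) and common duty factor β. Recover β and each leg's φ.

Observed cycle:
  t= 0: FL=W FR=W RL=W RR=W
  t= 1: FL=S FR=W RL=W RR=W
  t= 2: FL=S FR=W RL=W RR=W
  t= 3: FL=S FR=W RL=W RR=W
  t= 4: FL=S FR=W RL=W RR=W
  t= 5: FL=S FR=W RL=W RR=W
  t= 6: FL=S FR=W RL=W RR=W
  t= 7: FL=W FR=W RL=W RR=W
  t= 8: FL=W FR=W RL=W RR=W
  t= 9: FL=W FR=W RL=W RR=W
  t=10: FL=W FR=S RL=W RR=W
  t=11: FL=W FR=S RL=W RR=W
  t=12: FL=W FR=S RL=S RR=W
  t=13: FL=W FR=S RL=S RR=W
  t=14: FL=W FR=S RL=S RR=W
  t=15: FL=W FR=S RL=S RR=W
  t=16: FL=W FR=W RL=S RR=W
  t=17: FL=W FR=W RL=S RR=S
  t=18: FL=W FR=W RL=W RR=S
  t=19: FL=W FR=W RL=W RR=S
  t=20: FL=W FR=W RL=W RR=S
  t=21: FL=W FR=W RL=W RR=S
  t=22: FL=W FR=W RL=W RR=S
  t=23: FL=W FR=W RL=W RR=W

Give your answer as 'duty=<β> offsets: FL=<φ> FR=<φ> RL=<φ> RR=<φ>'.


duty β = stance ticks per leg = 6
FL: stance ticks = 6; W→S at t=1 → φ=23
FR: stance ticks = 6; W→S at t=10 → φ=14
RL: stance ticks = 6; W→S at t=12 → φ=12
RR: stance ticks = 6; W→S at t=17 → φ=7

duty=6 offsets: FL=23 FR=14 RL=12 RR=7


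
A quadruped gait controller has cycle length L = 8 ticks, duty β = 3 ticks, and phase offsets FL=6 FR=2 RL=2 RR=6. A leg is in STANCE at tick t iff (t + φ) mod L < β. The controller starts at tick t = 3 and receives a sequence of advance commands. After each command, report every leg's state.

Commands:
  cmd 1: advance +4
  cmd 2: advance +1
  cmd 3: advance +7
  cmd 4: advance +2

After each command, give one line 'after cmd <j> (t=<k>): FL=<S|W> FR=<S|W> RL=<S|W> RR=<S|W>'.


after cmd 1 (t=7): FL=W FR=S RL=S RR=W
after cmd 2 (t=8): FL=W FR=S RL=S RR=W
after cmd 3 (t=15): FL=W FR=S RL=S RR=W
after cmd 4 (t=17): FL=W FR=W RL=W RR=W

start t=3: FL=S FR=W RL=W RR=S
cmd 1: advance +4 → t=7, phase=(5,1,1,5) → FL=W FR=S RL=S RR=W
cmd 2: advance +1 → t=8, phase=(6,2,2,6) → FL=W FR=S RL=S RR=W
cmd 3: advance +7 → t=15, phase=(5,1,1,5) → FL=W FR=S RL=S RR=W
cmd 4: advance +2 → t=17, phase=(7,3,3,7) → FL=W FR=W RL=W RR=W


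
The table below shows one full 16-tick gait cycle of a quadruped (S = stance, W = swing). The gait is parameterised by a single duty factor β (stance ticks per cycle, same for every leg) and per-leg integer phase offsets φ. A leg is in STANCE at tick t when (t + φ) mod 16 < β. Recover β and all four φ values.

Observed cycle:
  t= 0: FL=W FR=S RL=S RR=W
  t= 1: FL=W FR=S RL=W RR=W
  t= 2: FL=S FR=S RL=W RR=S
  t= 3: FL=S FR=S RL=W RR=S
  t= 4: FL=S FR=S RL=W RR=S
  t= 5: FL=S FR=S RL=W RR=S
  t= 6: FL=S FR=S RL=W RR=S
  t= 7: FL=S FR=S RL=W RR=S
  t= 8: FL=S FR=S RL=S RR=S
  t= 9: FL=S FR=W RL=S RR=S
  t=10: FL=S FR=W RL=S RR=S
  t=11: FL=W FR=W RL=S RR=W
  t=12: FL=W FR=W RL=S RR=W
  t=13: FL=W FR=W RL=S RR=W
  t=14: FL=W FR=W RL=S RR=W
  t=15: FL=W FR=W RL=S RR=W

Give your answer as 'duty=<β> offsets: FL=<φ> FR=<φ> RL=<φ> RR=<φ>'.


duty β = stance ticks per leg = 9
FL: stance ticks = 9; W→S at t=2 → φ=14
FR: stance ticks = 9; W→S at t=0 → φ=0
RL: stance ticks = 9; W→S at t=8 → φ=8
RR: stance ticks = 9; W→S at t=2 → φ=14

duty=9 offsets: FL=14 FR=0 RL=8 RR=14


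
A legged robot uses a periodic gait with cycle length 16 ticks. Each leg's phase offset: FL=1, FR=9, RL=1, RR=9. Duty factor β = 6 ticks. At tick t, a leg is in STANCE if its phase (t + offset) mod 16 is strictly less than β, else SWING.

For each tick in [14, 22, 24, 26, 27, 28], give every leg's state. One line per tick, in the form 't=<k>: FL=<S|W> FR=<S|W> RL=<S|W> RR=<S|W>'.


t=14: FL=W FR=W RL=W RR=W
t=22: FL=W FR=W RL=W RR=W
t=24: FL=W FR=S RL=W RR=S
t=26: FL=W FR=S RL=W RR=S
t=27: FL=W FR=S RL=W RR=S
t=28: FL=W FR=S RL=W RR=S

t=14: phase=(15,7,15,7) vs β=6 → FL=W FR=W RL=W RR=W
t=22: phase=(7,15,7,15) vs β=6 → FL=W FR=W RL=W RR=W
t=24: phase=(9,1,9,1) vs β=6 → FL=W FR=S RL=W RR=S
t=26: phase=(11,3,11,3) vs β=6 → FL=W FR=S RL=W RR=S
t=27: phase=(12,4,12,4) vs β=6 → FL=W FR=S RL=W RR=S
t=28: phase=(13,5,13,5) vs β=6 → FL=W FR=S RL=W RR=S


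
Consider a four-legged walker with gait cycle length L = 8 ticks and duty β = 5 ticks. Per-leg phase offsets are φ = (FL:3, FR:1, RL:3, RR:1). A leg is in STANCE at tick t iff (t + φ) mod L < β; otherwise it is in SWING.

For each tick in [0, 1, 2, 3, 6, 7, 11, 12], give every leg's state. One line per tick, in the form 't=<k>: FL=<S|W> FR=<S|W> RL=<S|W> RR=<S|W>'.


t=0: FL=S FR=S RL=S RR=S
t=1: FL=S FR=S RL=S RR=S
t=2: FL=W FR=S RL=W RR=S
t=3: FL=W FR=S RL=W RR=S
t=6: FL=S FR=W RL=S RR=W
t=7: FL=S FR=S RL=S RR=S
t=11: FL=W FR=S RL=W RR=S
t=12: FL=W FR=W RL=W RR=W

t=0: phase=(3,1,3,1) vs β=5 → FL=S FR=S RL=S RR=S
t=1: phase=(4,2,4,2) vs β=5 → FL=S FR=S RL=S RR=S
t=2: phase=(5,3,5,3) vs β=5 → FL=W FR=S RL=W RR=S
t=3: phase=(6,4,6,4) vs β=5 → FL=W FR=S RL=W RR=S
t=6: phase=(1,7,1,7) vs β=5 → FL=S FR=W RL=S RR=W
t=7: phase=(2,0,2,0) vs β=5 → FL=S FR=S RL=S RR=S
t=11: phase=(6,4,6,4) vs β=5 → FL=W FR=S RL=W RR=S
t=12: phase=(7,5,7,5) vs β=5 → FL=W FR=W RL=W RR=W


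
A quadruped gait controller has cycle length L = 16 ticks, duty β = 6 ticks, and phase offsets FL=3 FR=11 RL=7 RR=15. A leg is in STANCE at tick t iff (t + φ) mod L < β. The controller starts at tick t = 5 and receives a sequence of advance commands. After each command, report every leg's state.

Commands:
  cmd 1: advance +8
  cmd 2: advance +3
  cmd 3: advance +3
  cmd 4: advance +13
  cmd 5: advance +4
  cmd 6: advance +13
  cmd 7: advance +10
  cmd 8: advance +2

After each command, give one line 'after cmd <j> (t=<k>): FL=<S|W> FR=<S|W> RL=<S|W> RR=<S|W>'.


after cmd 1 (t=13): FL=S FR=W RL=S RR=W
after cmd 2 (t=16): FL=S FR=W RL=W RR=W
after cmd 3 (t=19): FL=W FR=W RL=W RR=S
after cmd 4 (t=32): FL=S FR=W RL=W RR=W
after cmd 5 (t=36): FL=W FR=W RL=W RR=S
after cmd 6 (t=49): FL=S FR=W RL=W RR=S
after cmd 7 (t=59): FL=W FR=W RL=S RR=W
after cmd 8 (t=61): FL=S FR=W RL=S RR=W

start t=5: FL=W FR=S RL=W RR=S
cmd 1: advance +8 → t=13, phase=(0,8,4,12) → FL=S FR=W RL=S RR=W
cmd 2: advance +3 → t=16, phase=(3,11,7,15) → FL=S FR=W RL=W RR=W
cmd 3: advance +3 → t=19, phase=(6,14,10,2) → FL=W FR=W RL=W RR=S
cmd 4: advance +13 → t=32, phase=(3,11,7,15) → FL=S FR=W RL=W RR=W
cmd 5: advance +4 → t=36, phase=(7,15,11,3) → FL=W FR=W RL=W RR=S
cmd 6: advance +13 → t=49, phase=(4,12,8,0) → FL=S FR=W RL=W RR=S
cmd 7: advance +10 → t=59, phase=(14,6,2,10) → FL=W FR=W RL=S RR=W
cmd 8: advance +2 → t=61, phase=(0,8,4,12) → FL=S FR=W RL=S RR=W


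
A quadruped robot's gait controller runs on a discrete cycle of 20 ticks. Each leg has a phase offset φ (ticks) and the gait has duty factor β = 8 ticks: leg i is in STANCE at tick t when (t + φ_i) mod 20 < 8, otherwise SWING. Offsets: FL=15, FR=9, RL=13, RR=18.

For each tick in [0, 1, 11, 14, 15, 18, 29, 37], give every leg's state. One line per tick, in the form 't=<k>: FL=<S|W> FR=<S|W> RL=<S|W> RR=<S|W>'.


t=0: phase=(15,9,13,18) vs β=8 → FL=W FR=W RL=W RR=W
t=1: phase=(16,10,14,19) vs β=8 → FL=W FR=W RL=W RR=W
t=11: phase=(6,0,4,9) vs β=8 → FL=S FR=S RL=S RR=W
t=14: phase=(9,3,7,12) vs β=8 → FL=W FR=S RL=S RR=W
t=15: phase=(10,4,8,13) vs β=8 → FL=W FR=S RL=W RR=W
t=18: phase=(13,7,11,16) vs β=8 → FL=W FR=S RL=W RR=W
t=29: phase=(4,18,2,7) vs β=8 → FL=S FR=W RL=S RR=S
t=37: phase=(12,6,10,15) vs β=8 → FL=W FR=S RL=W RR=W

t=0: FL=W FR=W RL=W RR=W
t=1: FL=W FR=W RL=W RR=W
t=11: FL=S FR=S RL=S RR=W
t=14: FL=W FR=S RL=S RR=W
t=15: FL=W FR=S RL=W RR=W
t=18: FL=W FR=S RL=W RR=W
t=29: FL=S FR=W RL=S RR=S
t=37: FL=W FR=S RL=W RR=W


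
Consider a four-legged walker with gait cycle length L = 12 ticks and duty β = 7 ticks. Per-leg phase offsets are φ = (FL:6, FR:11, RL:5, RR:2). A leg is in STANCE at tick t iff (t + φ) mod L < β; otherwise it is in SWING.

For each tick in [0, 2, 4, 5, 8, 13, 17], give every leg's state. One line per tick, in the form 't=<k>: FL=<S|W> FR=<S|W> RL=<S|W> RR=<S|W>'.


t=0: phase=(6,11,5,2) vs β=7 → FL=S FR=W RL=S RR=S
t=2: phase=(8,1,7,4) vs β=7 → FL=W FR=S RL=W RR=S
t=4: phase=(10,3,9,6) vs β=7 → FL=W FR=S RL=W RR=S
t=5: phase=(11,4,10,7) vs β=7 → FL=W FR=S RL=W RR=W
t=8: phase=(2,7,1,10) vs β=7 → FL=S FR=W RL=S RR=W
t=13: phase=(7,0,6,3) vs β=7 → FL=W FR=S RL=S RR=S
t=17: phase=(11,4,10,7) vs β=7 → FL=W FR=S RL=W RR=W

t=0: FL=S FR=W RL=S RR=S
t=2: FL=W FR=S RL=W RR=S
t=4: FL=W FR=S RL=W RR=S
t=5: FL=W FR=S RL=W RR=W
t=8: FL=S FR=W RL=S RR=W
t=13: FL=W FR=S RL=S RR=S
t=17: FL=W FR=S RL=W RR=W


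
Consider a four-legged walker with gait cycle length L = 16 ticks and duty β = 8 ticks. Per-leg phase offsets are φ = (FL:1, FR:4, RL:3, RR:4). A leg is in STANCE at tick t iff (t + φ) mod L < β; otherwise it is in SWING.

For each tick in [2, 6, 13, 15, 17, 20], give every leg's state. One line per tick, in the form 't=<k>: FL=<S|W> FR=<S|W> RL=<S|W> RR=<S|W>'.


t=2: FL=S FR=S RL=S RR=S
t=6: FL=S FR=W RL=W RR=W
t=13: FL=W FR=S RL=S RR=S
t=15: FL=S FR=S RL=S RR=S
t=17: FL=S FR=S RL=S RR=S
t=20: FL=S FR=W RL=S RR=W

t=2: phase=(3,6,5,6) vs β=8 → FL=S FR=S RL=S RR=S
t=6: phase=(7,10,9,10) vs β=8 → FL=S FR=W RL=W RR=W
t=13: phase=(14,1,0,1) vs β=8 → FL=W FR=S RL=S RR=S
t=15: phase=(0,3,2,3) vs β=8 → FL=S FR=S RL=S RR=S
t=17: phase=(2,5,4,5) vs β=8 → FL=S FR=S RL=S RR=S
t=20: phase=(5,8,7,8) vs β=8 → FL=S FR=W RL=S RR=W


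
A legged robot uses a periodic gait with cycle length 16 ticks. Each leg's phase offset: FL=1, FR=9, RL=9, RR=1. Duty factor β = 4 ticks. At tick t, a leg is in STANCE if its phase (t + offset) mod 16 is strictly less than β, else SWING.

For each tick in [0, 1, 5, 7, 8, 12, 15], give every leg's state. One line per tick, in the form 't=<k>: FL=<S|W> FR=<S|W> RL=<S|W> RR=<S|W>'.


t=0: phase=(1,9,9,1) vs β=4 → FL=S FR=W RL=W RR=S
t=1: phase=(2,10,10,2) vs β=4 → FL=S FR=W RL=W RR=S
t=5: phase=(6,14,14,6) vs β=4 → FL=W FR=W RL=W RR=W
t=7: phase=(8,0,0,8) vs β=4 → FL=W FR=S RL=S RR=W
t=8: phase=(9,1,1,9) vs β=4 → FL=W FR=S RL=S RR=W
t=12: phase=(13,5,5,13) vs β=4 → FL=W FR=W RL=W RR=W
t=15: phase=(0,8,8,0) vs β=4 → FL=S FR=W RL=W RR=S

t=0: FL=S FR=W RL=W RR=S
t=1: FL=S FR=W RL=W RR=S
t=5: FL=W FR=W RL=W RR=W
t=7: FL=W FR=S RL=S RR=W
t=8: FL=W FR=S RL=S RR=W
t=12: FL=W FR=W RL=W RR=W
t=15: FL=S FR=W RL=W RR=S


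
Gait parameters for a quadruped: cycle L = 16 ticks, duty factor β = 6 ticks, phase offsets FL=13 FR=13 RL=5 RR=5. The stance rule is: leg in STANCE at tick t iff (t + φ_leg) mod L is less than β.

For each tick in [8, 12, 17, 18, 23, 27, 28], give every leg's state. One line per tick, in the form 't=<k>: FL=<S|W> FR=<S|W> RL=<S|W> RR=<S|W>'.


t=8: phase=(5,5,13,13) vs β=6 → FL=S FR=S RL=W RR=W
t=12: phase=(9,9,1,1) vs β=6 → FL=W FR=W RL=S RR=S
t=17: phase=(14,14,6,6) vs β=6 → FL=W FR=W RL=W RR=W
t=18: phase=(15,15,7,7) vs β=6 → FL=W FR=W RL=W RR=W
t=23: phase=(4,4,12,12) vs β=6 → FL=S FR=S RL=W RR=W
t=27: phase=(8,8,0,0) vs β=6 → FL=W FR=W RL=S RR=S
t=28: phase=(9,9,1,1) vs β=6 → FL=W FR=W RL=S RR=S

t=8: FL=S FR=S RL=W RR=W
t=12: FL=W FR=W RL=S RR=S
t=17: FL=W FR=W RL=W RR=W
t=18: FL=W FR=W RL=W RR=W
t=23: FL=S FR=S RL=W RR=W
t=27: FL=W FR=W RL=S RR=S
t=28: FL=W FR=W RL=S RR=S


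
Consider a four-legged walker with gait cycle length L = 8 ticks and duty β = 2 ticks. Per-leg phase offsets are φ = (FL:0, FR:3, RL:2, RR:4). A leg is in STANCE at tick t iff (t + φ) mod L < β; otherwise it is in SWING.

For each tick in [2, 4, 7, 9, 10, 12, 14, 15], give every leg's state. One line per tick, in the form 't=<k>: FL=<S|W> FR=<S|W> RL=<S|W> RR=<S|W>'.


t=2: phase=(2,5,4,6) vs β=2 → FL=W FR=W RL=W RR=W
t=4: phase=(4,7,6,0) vs β=2 → FL=W FR=W RL=W RR=S
t=7: phase=(7,2,1,3) vs β=2 → FL=W FR=W RL=S RR=W
t=9: phase=(1,4,3,5) vs β=2 → FL=S FR=W RL=W RR=W
t=10: phase=(2,5,4,6) vs β=2 → FL=W FR=W RL=W RR=W
t=12: phase=(4,7,6,0) vs β=2 → FL=W FR=W RL=W RR=S
t=14: phase=(6,1,0,2) vs β=2 → FL=W FR=S RL=S RR=W
t=15: phase=(7,2,1,3) vs β=2 → FL=W FR=W RL=S RR=W

t=2: FL=W FR=W RL=W RR=W
t=4: FL=W FR=W RL=W RR=S
t=7: FL=W FR=W RL=S RR=W
t=9: FL=S FR=W RL=W RR=W
t=10: FL=W FR=W RL=W RR=W
t=12: FL=W FR=W RL=W RR=S
t=14: FL=W FR=S RL=S RR=W
t=15: FL=W FR=W RL=S RR=W


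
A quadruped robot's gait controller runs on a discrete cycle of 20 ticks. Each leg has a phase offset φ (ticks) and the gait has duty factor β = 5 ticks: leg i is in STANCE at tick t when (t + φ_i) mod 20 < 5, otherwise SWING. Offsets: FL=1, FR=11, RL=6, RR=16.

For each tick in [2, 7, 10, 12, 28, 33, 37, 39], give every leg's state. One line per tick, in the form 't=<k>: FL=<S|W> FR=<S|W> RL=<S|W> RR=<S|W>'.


t=2: FL=S FR=W RL=W RR=W
t=7: FL=W FR=W RL=W RR=S
t=10: FL=W FR=S RL=W RR=W
t=12: FL=W FR=S RL=W RR=W
t=28: FL=W FR=W RL=W RR=S
t=33: FL=W FR=S RL=W RR=W
t=37: FL=W FR=W RL=S RR=W
t=39: FL=S FR=W RL=W RR=W

t=2: phase=(3,13,8,18) vs β=5 → FL=S FR=W RL=W RR=W
t=7: phase=(8,18,13,3) vs β=5 → FL=W FR=W RL=W RR=S
t=10: phase=(11,1,16,6) vs β=5 → FL=W FR=S RL=W RR=W
t=12: phase=(13,3,18,8) vs β=5 → FL=W FR=S RL=W RR=W
t=28: phase=(9,19,14,4) vs β=5 → FL=W FR=W RL=W RR=S
t=33: phase=(14,4,19,9) vs β=5 → FL=W FR=S RL=W RR=W
t=37: phase=(18,8,3,13) vs β=5 → FL=W FR=W RL=S RR=W
t=39: phase=(0,10,5,15) vs β=5 → FL=S FR=W RL=W RR=W


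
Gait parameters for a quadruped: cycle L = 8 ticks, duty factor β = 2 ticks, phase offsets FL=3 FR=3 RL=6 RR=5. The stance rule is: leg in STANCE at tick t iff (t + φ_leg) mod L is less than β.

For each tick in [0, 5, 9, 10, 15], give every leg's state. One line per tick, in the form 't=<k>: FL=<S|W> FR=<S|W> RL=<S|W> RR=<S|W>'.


t=0: FL=W FR=W RL=W RR=W
t=5: FL=S FR=S RL=W RR=W
t=9: FL=W FR=W RL=W RR=W
t=10: FL=W FR=W RL=S RR=W
t=15: FL=W FR=W RL=W RR=W

t=0: phase=(3,3,6,5) vs β=2 → FL=W FR=W RL=W RR=W
t=5: phase=(0,0,3,2) vs β=2 → FL=S FR=S RL=W RR=W
t=9: phase=(4,4,7,6) vs β=2 → FL=W FR=W RL=W RR=W
t=10: phase=(5,5,0,7) vs β=2 → FL=W FR=W RL=S RR=W
t=15: phase=(2,2,5,4) vs β=2 → FL=W FR=W RL=W RR=W


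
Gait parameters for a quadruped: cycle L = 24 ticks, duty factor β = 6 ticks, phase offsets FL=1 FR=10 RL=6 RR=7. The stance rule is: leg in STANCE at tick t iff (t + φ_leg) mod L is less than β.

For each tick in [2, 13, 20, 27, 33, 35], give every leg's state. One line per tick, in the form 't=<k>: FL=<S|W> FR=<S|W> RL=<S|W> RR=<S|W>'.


t=2: phase=(3,12,8,9) vs β=6 → FL=S FR=W RL=W RR=W
t=13: phase=(14,23,19,20) vs β=6 → FL=W FR=W RL=W RR=W
t=20: phase=(21,6,2,3) vs β=6 → FL=W FR=W RL=S RR=S
t=27: phase=(4,13,9,10) vs β=6 → FL=S FR=W RL=W RR=W
t=33: phase=(10,19,15,16) vs β=6 → FL=W FR=W RL=W RR=W
t=35: phase=(12,21,17,18) vs β=6 → FL=W FR=W RL=W RR=W

t=2: FL=S FR=W RL=W RR=W
t=13: FL=W FR=W RL=W RR=W
t=20: FL=W FR=W RL=S RR=S
t=27: FL=S FR=W RL=W RR=W
t=33: FL=W FR=W RL=W RR=W
t=35: FL=W FR=W RL=W RR=W


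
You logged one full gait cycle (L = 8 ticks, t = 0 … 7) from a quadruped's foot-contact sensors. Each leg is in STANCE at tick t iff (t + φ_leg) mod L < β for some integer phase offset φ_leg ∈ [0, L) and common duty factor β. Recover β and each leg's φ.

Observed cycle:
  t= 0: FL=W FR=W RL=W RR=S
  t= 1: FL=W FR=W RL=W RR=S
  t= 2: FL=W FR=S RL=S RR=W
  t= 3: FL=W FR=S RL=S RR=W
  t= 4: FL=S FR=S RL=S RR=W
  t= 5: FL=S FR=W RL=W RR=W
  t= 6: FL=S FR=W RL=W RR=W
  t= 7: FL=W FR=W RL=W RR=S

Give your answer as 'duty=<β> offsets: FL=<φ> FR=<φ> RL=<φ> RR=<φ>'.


duty=3 offsets: FL=4 FR=6 RL=6 RR=1

duty β = stance ticks per leg = 3
FL: stance ticks = 3; W→S at t=4 → φ=4
FR: stance ticks = 3; W→S at t=2 → φ=6
RL: stance ticks = 3; W→S at t=2 → φ=6
RR: stance ticks = 3; W→S at t=7 → φ=1


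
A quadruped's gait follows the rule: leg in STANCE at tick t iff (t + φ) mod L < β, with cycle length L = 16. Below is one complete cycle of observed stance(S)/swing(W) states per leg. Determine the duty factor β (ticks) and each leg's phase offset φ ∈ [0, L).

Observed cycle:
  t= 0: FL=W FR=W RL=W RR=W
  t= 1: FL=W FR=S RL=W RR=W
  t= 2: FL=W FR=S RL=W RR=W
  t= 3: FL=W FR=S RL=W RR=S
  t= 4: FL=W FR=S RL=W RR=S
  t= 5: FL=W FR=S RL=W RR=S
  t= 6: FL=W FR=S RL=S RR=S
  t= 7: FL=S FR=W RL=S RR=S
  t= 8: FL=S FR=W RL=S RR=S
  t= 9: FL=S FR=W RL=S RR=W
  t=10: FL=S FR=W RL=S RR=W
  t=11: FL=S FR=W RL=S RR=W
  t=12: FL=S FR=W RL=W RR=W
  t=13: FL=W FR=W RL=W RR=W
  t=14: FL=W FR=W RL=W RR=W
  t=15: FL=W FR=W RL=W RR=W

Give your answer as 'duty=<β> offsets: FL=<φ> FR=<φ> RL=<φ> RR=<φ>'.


duty=6 offsets: FL=9 FR=15 RL=10 RR=13

duty β = stance ticks per leg = 6
FL: stance ticks = 6; W→S at t=7 → φ=9
FR: stance ticks = 6; W→S at t=1 → φ=15
RL: stance ticks = 6; W→S at t=6 → φ=10
RR: stance ticks = 6; W→S at t=3 → φ=13


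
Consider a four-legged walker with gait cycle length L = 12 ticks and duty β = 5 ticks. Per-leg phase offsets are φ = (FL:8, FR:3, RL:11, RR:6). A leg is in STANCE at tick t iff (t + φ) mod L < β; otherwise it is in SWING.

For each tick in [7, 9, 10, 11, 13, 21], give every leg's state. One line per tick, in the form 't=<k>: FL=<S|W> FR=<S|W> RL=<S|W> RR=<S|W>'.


t=7: phase=(3,10,6,1) vs β=5 → FL=S FR=W RL=W RR=S
t=9: phase=(5,0,8,3) vs β=5 → FL=W FR=S RL=W RR=S
t=10: phase=(6,1,9,4) vs β=5 → FL=W FR=S RL=W RR=S
t=11: phase=(7,2,10,5) vs β=5 → FL=W FR=S RL=W RR=W
t=13: phase=(9,4,0,7) vs β=5 → FL=W FR=S RL=S RR=W
t=21: phase=(5,0,8,3) vs β=5 → FL=W FR=S RL=W RR=S

t=7: FL=S FR=W RL=W RR=S
t=9: FL=W FR=S RL=W RR=S
t=10: FL=W FR=S RL=W RR=S
t=11: FL=W FR=S RL=W RR=W
t=13: FL=W FR=S RL=S RR=W
t=21: FL=W FR=S RL=W RR=S


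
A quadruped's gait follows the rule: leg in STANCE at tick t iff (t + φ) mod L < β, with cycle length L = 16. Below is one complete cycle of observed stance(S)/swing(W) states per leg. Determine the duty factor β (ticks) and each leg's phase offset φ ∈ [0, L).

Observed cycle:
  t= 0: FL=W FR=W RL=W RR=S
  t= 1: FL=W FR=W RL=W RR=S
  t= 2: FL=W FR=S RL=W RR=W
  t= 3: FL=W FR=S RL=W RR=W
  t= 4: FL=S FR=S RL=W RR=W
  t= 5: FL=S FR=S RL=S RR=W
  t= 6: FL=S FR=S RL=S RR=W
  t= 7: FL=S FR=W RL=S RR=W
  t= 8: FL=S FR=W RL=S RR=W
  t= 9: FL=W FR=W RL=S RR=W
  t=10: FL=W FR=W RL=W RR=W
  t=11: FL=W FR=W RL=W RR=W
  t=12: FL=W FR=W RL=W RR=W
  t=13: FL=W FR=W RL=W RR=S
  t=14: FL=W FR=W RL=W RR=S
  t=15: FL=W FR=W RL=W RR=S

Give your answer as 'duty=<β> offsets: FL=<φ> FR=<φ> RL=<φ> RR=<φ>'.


duty β = stance ticks per leg = 5
FL: stance ticks = 5; W→S at t=4 → φ=12
FR: stance ticks = 5; W→S at t=2 → φ=14
RL: stance ticks = 5; W→S at t=5 → φ=11
RR: stance ticks = 5; W→S at t=13 → φ=3

duty=5 offsets: FL=12 FR=14 RL=11 RR=3


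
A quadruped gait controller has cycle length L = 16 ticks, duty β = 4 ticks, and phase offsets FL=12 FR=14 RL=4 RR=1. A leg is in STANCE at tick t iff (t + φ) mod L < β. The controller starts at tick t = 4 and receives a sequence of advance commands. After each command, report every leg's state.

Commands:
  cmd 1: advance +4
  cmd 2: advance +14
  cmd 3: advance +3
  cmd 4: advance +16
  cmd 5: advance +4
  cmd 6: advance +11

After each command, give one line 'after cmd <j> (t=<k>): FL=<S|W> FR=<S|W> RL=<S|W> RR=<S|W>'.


after cmd 1 (t=8): FL=W FR=W RL=W RR=W
after cmd 2 (t=22): FL=S FR=W RL=W RR=W
after cmd 3 (t=25): FL=W FR=W RL=W RR=W
after cmd 4 (t=41): FL=W FR=W RL=W RR=W
after cmd 5 (t=45): FL=W FR=W RL=S RR=W
after cmd 6 (t=56): FL=W FR=W RL=W RR=W

start t=4: FL=S FR=S RL=W RR=W
cmd 1: advance +4 → t=8, phase=(4,6,12,9) → FL=W FR=W RL=W RR=W
cmd 2: advance +14 → t=22, phase=(2,4,10,7) → FL=S FR=W RL=W RR=W
cmd 3: advance +3 → t=25, phase=(5,7,13,10) → FL=W FR=W RL=W RR=W
cmd 4: advance +16 → t=41, phase=(5,7,13,10) → FL=W FR=W RL=W RR=W
cmd 5: advance +4 → t=45, phase=(9,11,1,14) → FL=W FR=W RL=S RR=W
cmd 6: advance +11 → t=56, phase=(4,6,12,9) → FL=W FR=W RL=W RR=W


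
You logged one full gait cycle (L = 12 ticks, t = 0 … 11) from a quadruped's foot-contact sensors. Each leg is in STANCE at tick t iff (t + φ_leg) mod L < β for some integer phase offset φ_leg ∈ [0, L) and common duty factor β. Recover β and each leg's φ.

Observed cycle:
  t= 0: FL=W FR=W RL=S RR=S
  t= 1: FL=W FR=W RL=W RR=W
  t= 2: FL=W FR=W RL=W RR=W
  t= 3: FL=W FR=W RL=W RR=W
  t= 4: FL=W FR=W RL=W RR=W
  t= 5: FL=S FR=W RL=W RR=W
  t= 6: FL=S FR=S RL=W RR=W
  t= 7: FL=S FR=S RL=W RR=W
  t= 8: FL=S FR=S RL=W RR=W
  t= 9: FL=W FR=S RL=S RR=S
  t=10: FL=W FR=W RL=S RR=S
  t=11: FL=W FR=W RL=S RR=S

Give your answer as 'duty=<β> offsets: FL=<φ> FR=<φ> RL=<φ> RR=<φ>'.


duty β = stance ticks per leg = 4
FL: stance ticks = 4; W→S at t=5 → φ=7
FR: stance ticks = 4; W→S at t=6 → φ=6
RL: stance ticks = 4; W→S at t=9 → φ=3
RR: stance ticks = 4; W→S at t=9 → φ=3

duty=4 offsets: FL=7 FR=6 RL=3 RR=3


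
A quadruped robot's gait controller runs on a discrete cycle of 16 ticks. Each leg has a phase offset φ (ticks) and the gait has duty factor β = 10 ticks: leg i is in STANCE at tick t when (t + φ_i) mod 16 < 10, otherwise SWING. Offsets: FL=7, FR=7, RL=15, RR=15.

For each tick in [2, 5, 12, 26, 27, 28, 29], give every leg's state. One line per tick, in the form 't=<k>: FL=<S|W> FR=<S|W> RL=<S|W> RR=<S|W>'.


t=2: phase=(9,9,1,1) vs β=10 → FL=S FR=S RL=S RR=S
t=5: phase=(12,12,4,4) vs β=10 → FL=W FR=W RL=S RR=S
t=12: phase=(3,3,11,11) vs β=10 → FL=S FR=S RL=W RR=W
t=26: phase=(1,1,9,9) vs β=10 → FL=S FR=S RL=S RR=S
t=27: phase=(2,2,10,10) vs β=10 → FL=S FR=S RL=W RR=W
t=28: phase=(3,3,11,11) vs β=10 → FL=S FR=S RL=W RR=W
t=29: phase=(4,4,12,12) vs β=10 → FL=S FR=S RL=W RR=W

t=2: FL=S FR=S RL=S RR=S
t=5: FL=W FR=W RL=S RR=S
t=12: FL=S FR=S RL=W RR=W
t=26: FL=S FR=S RL=S RR=S
t=27: FL=S FR=S RL=W RR=W
t=28: FL=S FR=S RL=W RR=W
t=29: FL=S FR=S RL=W RR=W


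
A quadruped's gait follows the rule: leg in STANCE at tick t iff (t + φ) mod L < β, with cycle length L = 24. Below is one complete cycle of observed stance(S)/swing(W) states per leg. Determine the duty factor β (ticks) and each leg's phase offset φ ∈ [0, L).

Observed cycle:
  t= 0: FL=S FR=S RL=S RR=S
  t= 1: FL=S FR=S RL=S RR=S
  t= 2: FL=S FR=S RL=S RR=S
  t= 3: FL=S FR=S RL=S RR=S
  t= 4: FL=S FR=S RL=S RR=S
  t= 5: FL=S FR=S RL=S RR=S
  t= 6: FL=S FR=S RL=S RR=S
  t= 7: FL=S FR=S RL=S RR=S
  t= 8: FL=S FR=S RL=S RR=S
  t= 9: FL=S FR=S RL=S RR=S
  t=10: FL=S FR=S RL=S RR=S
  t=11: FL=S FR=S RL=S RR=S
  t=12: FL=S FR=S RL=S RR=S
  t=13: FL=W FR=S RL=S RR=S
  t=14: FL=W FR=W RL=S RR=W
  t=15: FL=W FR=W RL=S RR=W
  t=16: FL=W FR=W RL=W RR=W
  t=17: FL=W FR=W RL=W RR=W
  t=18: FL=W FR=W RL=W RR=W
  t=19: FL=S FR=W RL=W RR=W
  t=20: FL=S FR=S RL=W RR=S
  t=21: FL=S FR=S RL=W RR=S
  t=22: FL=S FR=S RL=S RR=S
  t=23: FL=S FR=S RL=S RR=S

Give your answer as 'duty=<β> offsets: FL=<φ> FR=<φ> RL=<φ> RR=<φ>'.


duty β = stance ticks per leg = 18
FL: stance ticks = 18; W→S at t=19 → φ=5
FR: stance ticks = 18; W→S at t=20 → φ=4
RL: stance ticks = 18; W→S at t=22 → φ=2
RR: stance ticks = 18; W→S at t=20 → φ=4

duty=18 offsets: FL=5 FR=4 RL=2 RR=4


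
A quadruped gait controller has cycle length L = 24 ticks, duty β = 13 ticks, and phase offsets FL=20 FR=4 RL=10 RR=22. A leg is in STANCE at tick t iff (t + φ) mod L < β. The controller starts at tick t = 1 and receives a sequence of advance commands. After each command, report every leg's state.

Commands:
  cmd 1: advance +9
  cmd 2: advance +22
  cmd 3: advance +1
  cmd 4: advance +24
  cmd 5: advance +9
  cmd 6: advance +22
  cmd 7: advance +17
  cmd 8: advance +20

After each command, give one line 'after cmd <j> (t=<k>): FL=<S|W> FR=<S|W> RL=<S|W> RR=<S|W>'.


after cmd 1 (t=10): FL=S FR=W RL=W RR=S
after cmd 2 (t=32): FL=S FR=S RL=W RR=S
after cmd 3 (t=33): FL=S FR=W RL=W RR=S
after cmd 4 (t=57): FL=S FR=W RL=W RR=S
after cmd 5 (t=66): FL=W FR=W RL=S RR=W
after cmd 6 (t=88): FL=S FR=W RL=S RR=W
after cmd 7 (t=105): FL=S FR=W RL=W RR=S
after cmd 8 (t=125): FL=S FR=S RL=W RR=S

start t=1: FL=W FR=S RL=S RR=W
cmd 1: advance +9 → t=10, phase=(6,14,20,8) → FL=S FR=W RL=W RR=S
cmd 2: advance +22 → t=32, phase=(4,12,18,6) → FL=S FR=S RL=W RR=S
cmd 3: advance +1 → t=33, phase=(5,13,19,7) → FL=S FR=W RL=W RR=S
cmd 4: advance +24 → t=57, phase=(5,13,19,7) → FL=S FR=W RL=W RR=S
cmd 5: advance +9 → t=66, phase=(14,22,4,16) → FL=W FR=W RL=S RR=W
cmd 6: advance +22 → t=88, phase=(12,20,2,14) → FL=S FR=W RL=S RR=W
cmd 7: advance +17 → t=105, phase=(5,13,19,7) → FL=S FR=W RL=W RR=S
cmd 8: advance +20 → t=125, phase=(1,9,15,3) → FL=S FR=S RL=W RR=S


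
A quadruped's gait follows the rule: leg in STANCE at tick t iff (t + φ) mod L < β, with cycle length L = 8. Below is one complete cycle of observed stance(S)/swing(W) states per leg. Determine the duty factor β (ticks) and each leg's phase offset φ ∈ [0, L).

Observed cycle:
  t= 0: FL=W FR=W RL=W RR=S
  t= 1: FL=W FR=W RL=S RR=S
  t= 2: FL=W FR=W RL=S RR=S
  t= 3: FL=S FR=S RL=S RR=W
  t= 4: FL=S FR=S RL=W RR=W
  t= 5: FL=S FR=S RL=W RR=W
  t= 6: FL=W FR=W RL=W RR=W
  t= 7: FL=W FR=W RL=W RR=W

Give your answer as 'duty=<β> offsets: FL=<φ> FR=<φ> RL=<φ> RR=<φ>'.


duty=3 offsets: FL=5 FR=5 RL=7 RR=0

duty β = stance ticks per leg = 3
FL: stance ticks = 3; W→S at t=3 → φ=5
FR: stance ticks = 3; W→S at t=3 → φ=5
RL: stance ticks = 3; W→S at t=1 → φ=7
RR: stance ticks = 3; W→S at t=0 → φ=0


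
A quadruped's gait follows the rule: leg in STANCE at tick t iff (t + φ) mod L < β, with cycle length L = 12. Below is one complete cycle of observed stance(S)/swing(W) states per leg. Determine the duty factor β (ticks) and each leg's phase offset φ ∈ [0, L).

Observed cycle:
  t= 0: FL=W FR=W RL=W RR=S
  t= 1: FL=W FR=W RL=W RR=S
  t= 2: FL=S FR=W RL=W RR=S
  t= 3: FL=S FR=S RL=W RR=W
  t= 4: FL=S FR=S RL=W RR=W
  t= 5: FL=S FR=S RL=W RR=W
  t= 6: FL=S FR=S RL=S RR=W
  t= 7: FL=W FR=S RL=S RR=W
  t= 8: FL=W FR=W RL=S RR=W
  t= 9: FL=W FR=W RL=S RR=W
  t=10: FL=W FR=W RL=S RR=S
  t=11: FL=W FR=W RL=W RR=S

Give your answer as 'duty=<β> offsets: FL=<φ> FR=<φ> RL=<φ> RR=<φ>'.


duty β = stance ticks per leg = 5
FL: stance ticks = 5; W→S at t=2 → φ=10
FR: stance ticks = 5; W→S at t=3 → φ=9
RL: stance ticks = 5; W→S at t=6 → φ=6
RR: stance ticks = 5; W→S at t=10 → φ=2

duty=5 offsets: FL=10 FR=9 RL=6 RR=2


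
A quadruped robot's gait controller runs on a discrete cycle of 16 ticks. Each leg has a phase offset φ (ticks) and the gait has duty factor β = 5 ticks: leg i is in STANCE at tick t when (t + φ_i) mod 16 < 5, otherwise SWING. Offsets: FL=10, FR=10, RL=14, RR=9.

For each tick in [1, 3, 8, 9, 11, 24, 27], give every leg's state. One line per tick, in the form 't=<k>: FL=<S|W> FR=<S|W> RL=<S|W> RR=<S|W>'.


t=1: phase=(11,11,15,10) vs β=5 → FL=W FR=W RL=W RR=W
t=3: phase=(13,13,1,12) vs β=5 → FL=W FR=W RL=S RR=W
t=8: phase=(2,2,6,1) vs β=5 → FL=S FR=S RL=W RR=S
t=9: phase=(3,3,7,2) vs β=5 → FL=S FR=S RL=W RR=S
t=11: phase=(5,5,9,4) vs β=5 → FL=W FR=W RL=W RR=S
t=24: phase=(2,2,6,1) vs β=5 → FL=S FR=S RL=W RR=S
t=27: phase=(5,5,9,4) vs β=5 → FL=W FR=W RL=W RR=S

t=1: FL=W FR=W RL=W RR=W
t=3: FL=W FR=W RL=S RR=W
t=8: FL=S FR=S RL=W RR=S
t=9: FL=S FR=S RL=W RR=S
t=11: FL=W FR=W RL=W RR=S
t=24: FL=S FR=S RL=W RR=S
t=27: FL=W FR=W RL=W RR=S
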